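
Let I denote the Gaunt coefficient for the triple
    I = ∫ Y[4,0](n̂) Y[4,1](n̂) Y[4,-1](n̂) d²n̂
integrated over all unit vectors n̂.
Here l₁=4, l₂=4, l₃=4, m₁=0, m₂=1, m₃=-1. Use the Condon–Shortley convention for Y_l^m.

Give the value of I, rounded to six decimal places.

Rules hold: Σm=0, L=12 even, 0≤4≤8.
N = 9·9·9 = 729
Δ = 4!·4!·4!/13! = 1/450450
Racah Σ t=0..4: t=0:+1/13824 t=1:−1/216 t=2:+1/64 t=3:−1/216 t=4:+1/13824 = 5/768
⇒ 3j(4 4 4; 0 0 0)² = 18/1001, sgn +1
Racah Σ t=1..4: t=1:−1/864 t=2:+1/96 t=3:−1/144 t=4:+1/3456 = 1/384
⇒ 3j(4 4 4; 0 1 -1)² = 9/2002, sgn -1
4πI² = N·(3j₀)²·(3jₘ)² = 59049/1002001
I = -1·√(0.0589311/4π) = -0.06848055

-0.068481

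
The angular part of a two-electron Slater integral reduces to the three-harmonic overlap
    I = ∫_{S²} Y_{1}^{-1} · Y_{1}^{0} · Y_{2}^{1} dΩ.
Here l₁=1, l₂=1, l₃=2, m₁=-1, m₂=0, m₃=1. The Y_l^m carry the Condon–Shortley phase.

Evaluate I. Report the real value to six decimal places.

Checks pass: Σm=0; 4 even; l₃=2∈[0,2].
(2·1+1)(2·1+1)(2·2+1) = 45
Δ: 0! 2! 2! / 5! → 1/30
sum: t=0:+1/1 = 1/1
3j²(1 1 2; 0 0 0) = Δ·Π!·Σ² = 2/15  (sign +1)
sum: t=0:+1/2 = 1/2
3j²(1 1 2; -1 0 1) = Δ·Π!·Σ² = 1/10  (sign -1)
combine: 4πI² = 45·2/15·1/10 = 3/5
take √, sign -1: I = -0.21850969

-0.218510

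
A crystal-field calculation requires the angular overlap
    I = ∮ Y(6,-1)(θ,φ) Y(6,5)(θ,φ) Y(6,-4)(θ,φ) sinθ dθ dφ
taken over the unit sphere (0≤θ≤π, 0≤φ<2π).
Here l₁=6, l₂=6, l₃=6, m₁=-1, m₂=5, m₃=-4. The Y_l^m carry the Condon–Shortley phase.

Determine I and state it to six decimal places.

0.130527

m-sum 0 ✓  L=18 even ✓  0≤6≤12 ✓
Π(2lᵢ+1) = 13×13×13 = 2197
triangle coeff Δ(6,6,6) = 1/325909584
Σ_t [0,6]: t=0:+1/373248000 t=1:−1/1728000 t=2:+1/110592 t=3:−1/46656 t=4:+1/110592 t=5:−1/1728000 t=6:+1/373248000 = -7/1555200
(3j)²=400/46189 [(6 6 6; 0 0 0)], sign=-1
Σ_t [5,6]: t=5:−1/4147200 t=6:+1/10368000 = -1/6912000
(3j)²=189/16796 [(6 6 6; -1 5 -4)], sign=-1
⇒ 4πI² = 245700/1147619
I = (+1)√(245700/1147619/(4π)) = 0.13052653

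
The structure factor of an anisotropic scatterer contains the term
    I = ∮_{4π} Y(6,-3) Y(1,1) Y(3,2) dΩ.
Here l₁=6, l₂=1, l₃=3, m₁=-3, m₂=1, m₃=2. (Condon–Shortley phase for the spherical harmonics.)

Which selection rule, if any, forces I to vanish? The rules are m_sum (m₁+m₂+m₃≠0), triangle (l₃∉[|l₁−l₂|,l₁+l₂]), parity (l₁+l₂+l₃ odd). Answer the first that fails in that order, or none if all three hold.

triangle

azimuthal sum: -3 + 1 + 2 = 0  ✓
5 ≤ 3 ≤ 7 (triangle on l)  ✗
L = 6 + 1 + 3 = 10 (even)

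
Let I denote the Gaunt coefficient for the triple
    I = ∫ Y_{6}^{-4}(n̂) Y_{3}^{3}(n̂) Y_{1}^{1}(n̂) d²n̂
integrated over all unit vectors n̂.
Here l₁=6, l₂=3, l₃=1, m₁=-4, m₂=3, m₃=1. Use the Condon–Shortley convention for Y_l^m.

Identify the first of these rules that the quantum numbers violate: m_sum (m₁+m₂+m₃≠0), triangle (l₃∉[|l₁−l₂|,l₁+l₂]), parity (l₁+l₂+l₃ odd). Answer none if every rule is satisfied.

triangle

m₁+m₂+m₃ = -4 + 3 + 1 = 0  ✓
triangle: |6−3|=3 ≤ l₃=1 ≤ 6+3=9  ✗
parity: l₁+l₂+l₃ = 10 is even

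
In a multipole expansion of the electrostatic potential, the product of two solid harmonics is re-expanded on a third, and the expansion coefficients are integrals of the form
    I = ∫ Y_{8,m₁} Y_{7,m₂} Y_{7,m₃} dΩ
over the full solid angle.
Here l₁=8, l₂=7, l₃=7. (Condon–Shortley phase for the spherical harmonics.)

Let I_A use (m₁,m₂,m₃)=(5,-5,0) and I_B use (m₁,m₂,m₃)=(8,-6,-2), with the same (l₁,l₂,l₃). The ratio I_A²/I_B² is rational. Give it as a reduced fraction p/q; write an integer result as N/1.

245/702

Same 8,7,7: normalisation and zero-m 3j drop out of the ratio.
A: Δ: 8! 8! 6! / 23! → 1/22086194130; sum: t=0:+1/1393459200 t=1:−1/870912000 t=2:+1/5225472000 = -1/4180377600; 3j²(8 7 7; 5 -5 0) = Δ·Π!·Σ² = 35/14858  (sign +1)
B: Δ: 8! 8! 6! / 23! → 1/22086194130; sum: t=0:+1/195084288000 = 1/195084288000; 3j²(8 7 7; 8 -6 -2) = Δ·Π!·Σ² = 351/52003  (sign -1)
I_A²/I_B² = (35/14858)/(351/52003) = 245/702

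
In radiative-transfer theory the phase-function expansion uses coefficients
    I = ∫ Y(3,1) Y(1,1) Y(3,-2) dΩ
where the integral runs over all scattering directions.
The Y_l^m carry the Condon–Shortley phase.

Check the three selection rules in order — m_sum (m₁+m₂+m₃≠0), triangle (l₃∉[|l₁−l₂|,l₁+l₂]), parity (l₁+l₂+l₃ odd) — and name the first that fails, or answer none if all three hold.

parity

Σmᵢ = 0  ✓
l₃∈[|l₁−l₂|,l₁+l₂]=[2,4], have l₃=3  ✓
Σlᵢ = 7 ⇒ odd  ✗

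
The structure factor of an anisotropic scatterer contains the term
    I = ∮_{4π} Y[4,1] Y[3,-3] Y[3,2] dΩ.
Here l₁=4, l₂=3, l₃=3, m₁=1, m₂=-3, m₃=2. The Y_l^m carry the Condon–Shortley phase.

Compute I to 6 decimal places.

0.140463

Checks pass: Σm=0; 10 even; l₃=3∈[1,7].
(2·4+1)(2·3+1)(2·3+1) = 441
Δ: 4! 4! 2! / 11! → 1/34650
sum: t=1:−1/72 t=2:+1/16 t=3:−1/72 = 5/144
3j²(4 3 3; 0 0 0) = Δ·Π!·Σ² = 2/77  (sign -1)
sum: t=0:+1/288 = 1/288
3j²(4 3 3; 1 -3 2) = Δ·Π!·Σ² = 5/231  (sign -1)
combine: 4πI² = 441·2/77·5/231 = 30/121
take √, sign +1: I = 0.14046335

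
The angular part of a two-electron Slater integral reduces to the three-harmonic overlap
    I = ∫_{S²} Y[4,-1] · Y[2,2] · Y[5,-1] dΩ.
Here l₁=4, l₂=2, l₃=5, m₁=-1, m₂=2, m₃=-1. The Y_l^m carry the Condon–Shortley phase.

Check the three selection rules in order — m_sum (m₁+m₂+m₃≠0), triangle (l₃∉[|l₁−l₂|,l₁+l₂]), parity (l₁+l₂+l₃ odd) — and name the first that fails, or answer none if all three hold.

parity

m₁+m₂+m₃ = -1 + 2 − 1 = 0  ✓
triangle: |4−2|=2 ≤ l₃=5 ≤ 4+2=6  ✓
parity: l₁+l₂+l₃ = 11 is odd  ✗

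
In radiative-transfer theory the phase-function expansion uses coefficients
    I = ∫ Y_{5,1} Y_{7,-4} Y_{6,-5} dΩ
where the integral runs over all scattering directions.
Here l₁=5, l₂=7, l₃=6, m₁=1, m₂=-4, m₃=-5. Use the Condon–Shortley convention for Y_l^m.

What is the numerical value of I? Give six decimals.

1 − 4 − 5 = -8 ≠ 0: azimuthal integral kills it; I = 0

0.000000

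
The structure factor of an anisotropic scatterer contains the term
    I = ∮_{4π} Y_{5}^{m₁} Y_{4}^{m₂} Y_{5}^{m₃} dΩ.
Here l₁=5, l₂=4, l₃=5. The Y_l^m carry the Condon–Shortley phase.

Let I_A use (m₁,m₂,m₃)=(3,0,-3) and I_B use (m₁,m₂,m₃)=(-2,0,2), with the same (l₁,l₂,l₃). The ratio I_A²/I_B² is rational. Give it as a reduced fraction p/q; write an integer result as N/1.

36/1

Same 5,4,5: normalisation and zero-m 3j drop out of the ratio.
A: Δ: 4! 6! 4! / 15! → 1/3153150; sum: t=0:+1/27648 t=1:−1/4320 t=2:+1/11520 = -1/9216; 3j²(5 4 5; 3 0 -3) = Δ·Π!·Σ² = 2/143  (sign -1)
B: Δ: 4! 6! 4! / 15! → 1/3153150; sum: t=1:−1/25920 t=2:+1/1920 t=3:−1/1728 t=4:+1/20736 = -1/20736; 3j²(5 4 5; -2 0 2) = Δ·Π!·Σ² = 1/2574  (sign +1)
I_A²/I_B² = (2/143)/(1/2574) = 36/1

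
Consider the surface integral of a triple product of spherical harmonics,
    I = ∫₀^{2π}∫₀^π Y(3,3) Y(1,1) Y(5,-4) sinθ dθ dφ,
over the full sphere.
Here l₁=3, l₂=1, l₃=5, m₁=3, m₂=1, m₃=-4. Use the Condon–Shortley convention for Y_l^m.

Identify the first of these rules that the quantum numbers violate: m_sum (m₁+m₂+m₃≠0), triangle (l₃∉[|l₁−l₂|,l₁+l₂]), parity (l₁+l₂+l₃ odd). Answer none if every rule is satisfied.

triangle

m₁+m₂+m₃ = 3 + 1 − 4 = 0  ✓
triangle: |3−1|=2 ≤ l₃=5 ≤ 3+1=4  ✗
parity: l₁+l₂+l₃ = 9 is odd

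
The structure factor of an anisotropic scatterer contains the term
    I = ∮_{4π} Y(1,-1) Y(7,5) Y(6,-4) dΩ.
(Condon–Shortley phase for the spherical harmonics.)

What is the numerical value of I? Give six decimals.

Checks pass: Σm=0; 14 even; l₃=6∈[6,8].
(2·1+1)(2·7+1)(2·6+1) = 585
Δ: 2! 0! 12! / 15! → 1/1365
sum: t=1:−1/518400 = -1/518400
3j²(1 7 6; 0 0 0) = Δ·Π!·Σ² = 7/195  (sign -1)
sum: t=2:+1/14515200 = 1/14515200
3j²(1 7 6; -1 5 -4) = Δ·Π!·Σ² = 22/455  (sign +1)
combine: 4πI² = 585·7/195·22/455 = 66/65
take √, sign -1: I = -0.28425647

-0.284256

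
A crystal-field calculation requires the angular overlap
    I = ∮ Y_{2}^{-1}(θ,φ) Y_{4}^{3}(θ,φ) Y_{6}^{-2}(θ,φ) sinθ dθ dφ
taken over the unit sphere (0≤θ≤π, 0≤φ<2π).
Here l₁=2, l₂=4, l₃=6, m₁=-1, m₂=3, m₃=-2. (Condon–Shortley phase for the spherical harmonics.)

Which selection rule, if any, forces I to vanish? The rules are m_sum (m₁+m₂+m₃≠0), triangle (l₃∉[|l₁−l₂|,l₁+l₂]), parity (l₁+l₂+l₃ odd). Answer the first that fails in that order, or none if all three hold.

none

Σmᵢ = 0  ✓
l₃∈[|l₁−l₂|,l₁+l₂]=[2,6], have l₃=6  ✓
Σlᵢ = 12 ⇒ even  ✓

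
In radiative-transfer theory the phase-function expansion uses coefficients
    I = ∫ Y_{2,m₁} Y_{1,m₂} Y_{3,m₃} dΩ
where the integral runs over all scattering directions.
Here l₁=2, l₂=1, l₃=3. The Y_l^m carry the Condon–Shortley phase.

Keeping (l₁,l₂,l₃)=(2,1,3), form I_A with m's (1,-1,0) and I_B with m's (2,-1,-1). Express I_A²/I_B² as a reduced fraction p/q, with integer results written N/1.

3/1

Same 2,1,3: normalisation and zero-m 3j drop out of the ratio.
A: Δ: 0! 4! 2! / 7! → 1/105; sum: t=0:+1/12 = 1/12; 3j²(2 1 3; 1 -1 0) = Δ·Π!·Σ² = 1/35  (sign -1)
B: Δ: 0! 4! 2! / 7! → 1/105; sum: t=0:+1/48 = 1/48; 3j²(2 1 3; 2 -1 -1) = Δ·Π!·Σ² = 1/105  (sign +1)
I_A²/I_B² = (1/35)/(1/105) = 3/1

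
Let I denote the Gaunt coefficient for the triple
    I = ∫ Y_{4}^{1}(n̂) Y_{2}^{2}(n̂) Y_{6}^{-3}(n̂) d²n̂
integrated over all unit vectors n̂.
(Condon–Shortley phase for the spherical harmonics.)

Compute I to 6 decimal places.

-0.178526

Checks pass: Σm=0; 12 even; l₃=6∈[2,6].
(2·4+1)(2·2+1)(2·6+1) = 585
Δ: 0! 8! 4! / 13! → 1/6435
sum: t=0:+1/2304 = 1/2304
3j²(4 2 6; 0 0 0) = Δ·Π!·Σ² = 5/143  (sign +1)
sum: t=0:+1/17280 = 1/17280
3j²(4 2 6; 1 2 -3) = Δ·Π!·Σ² = 14/715  (sign -1)
combine: 4πI² = 585·5/143·14/715 = 630/1573
take √, sign -1: I = -0.17852580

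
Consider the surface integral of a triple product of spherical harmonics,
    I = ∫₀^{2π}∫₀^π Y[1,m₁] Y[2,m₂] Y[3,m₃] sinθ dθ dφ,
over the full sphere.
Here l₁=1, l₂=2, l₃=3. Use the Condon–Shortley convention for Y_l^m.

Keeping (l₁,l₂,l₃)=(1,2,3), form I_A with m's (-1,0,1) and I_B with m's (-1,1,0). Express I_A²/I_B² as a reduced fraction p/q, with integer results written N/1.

l's match ⇒ only the (l;m) 3-j factors differ between A and B.
A: triangle coeff Δ(1,2,3) = 1/105; Σ_t [0,0]: t=0:+1/8 = 1/8; (3j)²=2/35 [(1 2 3; -1 0 1)], sign=+1
B: triangle coeff Δ(1,2,3) = 1/105; Σ_t [0,0]: t=0:+1/12 = 1/12; (3j)²=1/35 [(1 2 3; -1 1 0)], sign=-1
I_A²/I_B² = (2/35)/(1/35) = 2/1

2/1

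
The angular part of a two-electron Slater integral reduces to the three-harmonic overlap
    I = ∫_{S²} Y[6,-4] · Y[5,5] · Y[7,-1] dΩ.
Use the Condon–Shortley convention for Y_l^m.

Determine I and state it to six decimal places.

Checks pass: Σm=0; 18 even; l₃=7∈[1,11].
(2·6+1)(2·5+1)(2·7+1) = 2145
Δ: 4! 8! 6! / 19! → 1/174594420
sum: t=0:+1/4147200 t=1:−1/207360 t=2:+1/82944 t=3:−1/207360 t=4:+1/4147200 = 1/345600
3j²(6 5 7; 0 0 0) = Δ·Π!·Σ² = 420/46189  (sign -1)
sum: t=4:+1/24883200 = 1/24883200
3j²(6 5 7; -4 5 -1) = Δ·Π!·Σ² = 980/138567  (sign +1)
combine: 4πI² = 2145·420/46189·980/138567 = 2058000/14919047
take √, sign -1: I = -0.10477248

-0.104772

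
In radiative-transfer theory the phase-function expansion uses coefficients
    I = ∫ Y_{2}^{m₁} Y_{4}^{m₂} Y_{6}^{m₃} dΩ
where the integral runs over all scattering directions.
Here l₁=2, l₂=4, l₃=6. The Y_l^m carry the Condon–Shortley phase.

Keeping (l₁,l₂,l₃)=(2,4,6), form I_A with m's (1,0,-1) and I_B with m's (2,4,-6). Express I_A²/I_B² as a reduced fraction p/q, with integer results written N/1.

35/99

l's match ⇒ only the (l;m) 3-j factors differ between A and B.
A: triangle coeff Δ(2,4,6) = 1/6435; Σ_t [0,0]: t=0:+1/3456 = 1/3456; (3j)²=35/1287 [(2 4 6; 1 0 -1)], sign=-1
B: triangle coeff Δ(2,4,6) = 1/6435; Σ_t [0,0]: t=0:+1/967680 = 1/967680; (3j)²=1/13 [(2 4 6; 2 4 -6)], sign=+1
I_A²/I_B² = (35/1287)/(1/13) = 35/99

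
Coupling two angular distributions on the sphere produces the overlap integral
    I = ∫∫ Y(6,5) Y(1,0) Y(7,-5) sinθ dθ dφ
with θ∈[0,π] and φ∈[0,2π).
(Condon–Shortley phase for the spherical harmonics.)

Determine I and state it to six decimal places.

-0.171413

Checks pass: Σm=0; 14 even; l₃=7∈[5,7].
(2·6+1)(2·1+1)(2·7+1) = 585
Δ: 0! 12! 2! / 15! → 1/1365
sum: t=0:+1/518400 = 1/518400
3j²(6 1 7; 0 0 0) = Δ·Π!·Σ² = 7/195  (sign -1)
sum: t=0:+1/39916800 = 1/39916800
3j²(6 1 7; 5 0 -5) = Δ·Π!·Σ² = 8/455  (sign +1)
combine: 4πI² = 585·7/195·8/455 = 24/65
take √, sign -1: I = -0.17141310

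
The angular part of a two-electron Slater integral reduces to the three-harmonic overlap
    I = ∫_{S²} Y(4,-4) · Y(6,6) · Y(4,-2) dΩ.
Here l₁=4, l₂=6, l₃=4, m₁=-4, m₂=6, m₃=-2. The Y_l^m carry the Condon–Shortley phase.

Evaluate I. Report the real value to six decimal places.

-0.163436

Checks pass: Σm=0; 14 even; l₃=4∈[2,10].
(2·4+1)(2·6+1)(2·4+1) = 1053
Δ: 6! 2! 6! / 15! → 1/1261260
sum: t=2:+1/4608 t=3:−1/1296 t=4:+1/4608 = -7/20736
3j²(4 6 4; 0 0 0) = Δ·Π!·Σ² = 20/1287  (sign -1)
sum: t=6:+1/1036800 = 1/1036800
3j²(4 6 4; -4 6 -2) = Δ·Π!·Σ² = 4/195  (sign +1)
combine: 4πI² = 1053·20/1287·4/195 = 48/143
take √, sign -1: I = -0.16343598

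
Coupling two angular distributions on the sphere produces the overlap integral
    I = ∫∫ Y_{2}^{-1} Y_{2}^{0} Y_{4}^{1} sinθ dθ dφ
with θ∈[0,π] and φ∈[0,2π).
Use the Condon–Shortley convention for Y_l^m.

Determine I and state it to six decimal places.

Rules hold: Σm=0, L=8 even, 0≤4≤4.
N = 5·5·9 = 225
Δ = 0!·4!·4!/9! = 1/630
Racah Σ t=0..0: t=0:+1/16 = 1/16
⇒ 3j(2 2 4; 0 0 0)² = 2/35, sgn +1
Racah Σ t=0..0: t=0:+1/24 = 1/24
⇒ 3j(2 2 4; -1 0 1)² = 1/21, sgn -1
4πI² = N·(3j₀)²·(3jₘ)² = 30/49
I = -1·√(0.612245/4π) = -0.22072812

-0.220728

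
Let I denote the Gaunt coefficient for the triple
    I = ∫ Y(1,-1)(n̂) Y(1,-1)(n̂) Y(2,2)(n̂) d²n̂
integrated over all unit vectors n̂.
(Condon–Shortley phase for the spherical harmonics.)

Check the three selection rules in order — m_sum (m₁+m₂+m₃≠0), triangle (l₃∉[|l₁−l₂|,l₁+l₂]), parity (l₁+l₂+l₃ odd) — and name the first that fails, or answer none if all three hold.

none

Σmᵢ = 0  ✓
l₃∈[|l₁−l₂|,l₁+l₂]=[0,2], have l₃=2  ✓
Σlᵢ = 4 ⇒ even  ✓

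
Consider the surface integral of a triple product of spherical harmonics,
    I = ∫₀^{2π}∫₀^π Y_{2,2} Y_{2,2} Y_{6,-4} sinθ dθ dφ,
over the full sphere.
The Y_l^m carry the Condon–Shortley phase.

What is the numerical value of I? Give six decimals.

triangle: need 0≤l₃≤4, have 6; I=0

0.000000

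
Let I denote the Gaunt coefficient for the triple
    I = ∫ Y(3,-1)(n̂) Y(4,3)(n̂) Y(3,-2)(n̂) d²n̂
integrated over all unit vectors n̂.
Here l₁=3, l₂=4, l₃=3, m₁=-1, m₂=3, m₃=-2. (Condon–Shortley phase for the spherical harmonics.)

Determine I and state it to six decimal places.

Rules hold: Σm=0, L=10 even, 1≤3≤7.
N = 7·9·7 = 441
Δ = 4!·2!·4!/11! = 1/34650
Racah Σ t=1..3: t=1:−1/72 t=2:+1/16 t=3:−1/72 = 5/144
⇒ 3j(3 4 3; 0 0 0)² = 2/77, sgn -1
Racah Σ t=3..4: t=3:−1/144 t=4:+1/288 = -1/288
⇒ 3j(3 4 3; -1 3 -2)² = 1/99, sgn +1
4πI² = N·(3j₀)²·(3jₘ)² = 14/121
I = -1·√(0.115702/4π) = -0.09595473

-0.095955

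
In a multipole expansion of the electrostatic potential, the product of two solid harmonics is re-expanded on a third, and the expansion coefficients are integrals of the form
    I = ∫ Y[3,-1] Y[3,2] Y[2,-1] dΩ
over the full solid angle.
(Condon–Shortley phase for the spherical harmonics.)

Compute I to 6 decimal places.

0.162868

Checks pass: Σm=0; 8 even; l₃=2∈[0,6].
(2·3+1)(2·3+1)(2·2+1) = 245
Δ: 4! 2! 2! / 9! → 1/3780
sum: t=1:−1/24 t=2:+1/4 t=3:−1/24 = 1/6
3j²(3 3 2; 0 0 0) = Δ·Π!·Σ² = 4/105  (sign +1)
sum: t=3:−1/12 t=4:+1/48 = -1/16
3j²(3 3 2; -1 2 -1) = Δ·Π!·Σ² = 1/28  (sign +1)
combine: 4πI² = 245·4/105·1/28 = 1/3
take √, sign +1: I = 0.16286750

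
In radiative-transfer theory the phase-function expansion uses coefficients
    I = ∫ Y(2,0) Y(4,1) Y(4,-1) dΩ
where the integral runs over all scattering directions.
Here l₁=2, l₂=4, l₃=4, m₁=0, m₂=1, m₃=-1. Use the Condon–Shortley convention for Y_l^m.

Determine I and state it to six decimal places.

Rules hold: Σm=0, L=10 even, 2≤4≤6.
N = 5·9·9 = 405
Δ = 2!·2!·6!/11! = 1/13860
Racah Σ t=0..2: t=0:+1/192 t=1:−1/36 t=2:+1/192 = -5/288
⇒ 3j(2 4 4; 0 0 0)² = 20/693, sgn -1
Racah Σ t=0..2: t=0:+1/480 t=1:−1/48 t=2:+1/144 = -17/1440
⇒ 3j(2 4 4; 0 1 -1)² = 289/13860, sgn +1
4πI² = N·(3j₀)²·(3jₘ)² = 1445/5929
I = -1·√(0.243717/4π) = -0.13926381

-0.139264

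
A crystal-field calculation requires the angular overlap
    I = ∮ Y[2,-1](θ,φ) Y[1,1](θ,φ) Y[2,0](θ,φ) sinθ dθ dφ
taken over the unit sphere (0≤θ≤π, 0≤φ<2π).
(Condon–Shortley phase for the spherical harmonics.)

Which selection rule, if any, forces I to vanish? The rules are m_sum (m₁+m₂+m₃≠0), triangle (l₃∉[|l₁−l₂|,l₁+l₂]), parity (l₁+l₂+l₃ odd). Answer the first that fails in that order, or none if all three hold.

parity

Σmᵢ = 0  ✓
l₃∈[|l₁−l₂|,l₁+l₂]=[1,3], have l₃=2  ✓
Σlᵢ = 5 ⇒ odd  ✗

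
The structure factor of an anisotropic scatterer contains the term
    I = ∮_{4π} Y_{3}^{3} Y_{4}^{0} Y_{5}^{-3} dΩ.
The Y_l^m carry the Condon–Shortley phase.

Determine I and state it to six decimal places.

0.196280

m-sum 0 ✓  L=12 even ✓  1≤5≤7 ✓
Π(2lᵢ+1) = 7×9×11 = 693
triangle coeff Δ(3,4,5) = 1/180180
Σ_t [0,2]: t=0:+1/576 t=1:−1/144 t=2:+1/576 = -1/288
(3j)²=20/1001 [(3 4 5; 0 0 0)], sign=+1
Σ_t [0,0]: t=0:+1/2304 = 1/2304
(3j)²=5/143 [(3 4 5; 3 0 -3)], sign=+1
⇒ 4πI² = 900/1859
I = (+1)√(900/1859/(4π)) = 0.19628026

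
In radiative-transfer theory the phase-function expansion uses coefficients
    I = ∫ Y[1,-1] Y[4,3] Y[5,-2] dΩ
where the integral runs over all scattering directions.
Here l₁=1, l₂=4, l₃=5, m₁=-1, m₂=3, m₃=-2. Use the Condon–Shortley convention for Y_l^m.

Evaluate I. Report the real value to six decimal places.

Rules hold: Σm=0, L=10 even, 3≤5≤5.
N = 3·9·11 = 297
Δ = 0!·2!·8!/11! = 1/495
Racah Σ t=0..0: t=0:+1/576 = 1/576
⇒ 3j(1 4 5; 0 0 0)² = 5/99, sgn -1
Racah Σ t=0..0: t=0:+1/10080 = 1/10080
⇒ 3j(1 4 5; -1 3 -2)² = 1/165, sgn -1
4πI² = N·(3j₀)²·(3jₘ)² = 1/11
I = +1·√(0.0909091/4π) = 0.08505478

0.085055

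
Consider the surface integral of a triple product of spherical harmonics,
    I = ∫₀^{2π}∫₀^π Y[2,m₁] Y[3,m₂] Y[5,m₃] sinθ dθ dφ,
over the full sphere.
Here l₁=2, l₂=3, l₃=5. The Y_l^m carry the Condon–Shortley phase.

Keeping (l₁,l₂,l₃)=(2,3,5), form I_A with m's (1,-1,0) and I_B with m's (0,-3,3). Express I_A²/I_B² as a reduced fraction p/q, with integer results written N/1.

25/14

Same 2,3,5: normalisation and zero-m 3j drop out of the ratio.
A: Δ: 0! 4! 6! / 11! → 1/2310; sum: t=0:+1/288 = 1/288; 3j²(2 3 5; 1 -1 0) = Δ·Π!·Σ² = 5/231  (sign -1)
B: Δ: 0! 4! 6! / 11! → 1/2310; sum: t=0:+1/2880 = 1/2880; 3j²(2 3 5; 0 -3 3) = Δ·Π!·Σ² = 2/165  (sign +1)
I_A²/I_B² = (5/231)/(2/165) = 25/14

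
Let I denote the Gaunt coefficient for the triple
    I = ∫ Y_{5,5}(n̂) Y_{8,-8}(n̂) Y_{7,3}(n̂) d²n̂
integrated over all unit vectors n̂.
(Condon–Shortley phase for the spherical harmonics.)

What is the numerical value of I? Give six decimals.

0.059923

Rules hold: Σm=0, L=20 even, 3≤7≤13.
N = 11·17·15 = 2805
Δ = 6!·4!·10!/21! = 1/814773960
Racah Σ t=1..5: t=1:−1/87091200 t=2:+1/4976640 t=3:−1/2073600 t=4:+1/4976640 t=5:−1/87091200 = -1/9676800
⇒ 3j(5 8 7; 0 0 0)² = 360/46189, sgn +1
Racah Σ t=0..0: t=0:+1/62705664000 = 1/62705664000
⇒ 3j(5 8 7; 5 -8 3)² = 2/969, sgn +1
4πI² = N·(3j₀)²·(3jₘ)² = 3600/79781
I = +1·√(0.0451235/4π) = 0.05992342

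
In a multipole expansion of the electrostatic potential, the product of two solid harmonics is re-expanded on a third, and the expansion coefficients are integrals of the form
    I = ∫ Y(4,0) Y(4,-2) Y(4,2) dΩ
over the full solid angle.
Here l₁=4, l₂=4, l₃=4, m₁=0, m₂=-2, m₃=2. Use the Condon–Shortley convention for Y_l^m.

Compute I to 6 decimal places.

Checks pass: Σm=0; 12 even; l₃=4∈[0,8].
(2·4+1)(2·4+1)(2·4+1) = 729
Δ: 4! 4! 4! / 13! → 1/450450
sum: t=0:+1/13824 t=1:−1/216 t=2:+1/64 t=3:−1/216 t=4:+1/13824 = 5/768
3j²(4 4 4; 0 0 0) = Δ·Π!·Σ² = 18/1001  (sign +1)
sum: t=0:+1/2304 t=1:−1/216 t=2:+1/384 = -11/6912
3j²(4 4 4; 0 -2 2) = Δ·Π!·Σ² = 11/1638  (sign -1)
combine: 4πI² = 729·18/1001·11/1638 = 729/8281
take √, sign -1: I = -0.08369845

-0.083698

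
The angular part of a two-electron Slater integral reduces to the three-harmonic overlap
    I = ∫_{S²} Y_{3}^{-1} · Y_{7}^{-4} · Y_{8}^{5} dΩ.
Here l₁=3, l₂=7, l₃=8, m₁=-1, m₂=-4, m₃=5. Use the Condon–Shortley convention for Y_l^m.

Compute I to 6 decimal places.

-0.120760

Checks pass: Σm=0; 18 even; l₃=8∈[4,10].
(2·3+1)(2·7+1)(2·8+1) = 1785
Δ: 2! 4! 12! / 19! → 1/5290740
sum: t=0:+1/7257600 t=1:−1/2073600 t=2:+1/7257600 = -1/4838400
3j²(3 7 8; 0 0 0) = Δ·Π!·Σ² = 252/20995  (sign -1)
sum: t=0:+1/104509440 t=1:−1/43545600 t=2:+1/319334400 = -59/5748019200
3j²(3 7 8; -1 -4 5) = Δ·Π!·Σ² = 3481/406980  (sign +1)
combine: 4πI² = 1785·252/20995·3481/406980 = 73101/398905
take √, sign -1: I = -0.12075969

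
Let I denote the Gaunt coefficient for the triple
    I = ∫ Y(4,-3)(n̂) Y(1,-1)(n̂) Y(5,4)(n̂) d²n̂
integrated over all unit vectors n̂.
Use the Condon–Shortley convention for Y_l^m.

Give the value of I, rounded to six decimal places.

Rules hold: Σm=0, L=10 even, 3≤5≤5.
N = 9·3·11 = 297
Δ = 0!·8!·2!/11! = 1/495
Racah Σ t=0..0: t=0:+1/576 = 1/576
⇒ 3j(4 1 5; 0 0 0)² = 5/99, sgn -1
Racah Σ t=0..0: t=0:+1/10080 = 1/10080
⇒ 3j(4 1 5; -3 -1 4)² = 4/55, sgn -1
4πI² = N·(3j₀)²·(3jₘ)² = 12/11
I = +1·√(1.09091/4π) = 0.29463840

0.294638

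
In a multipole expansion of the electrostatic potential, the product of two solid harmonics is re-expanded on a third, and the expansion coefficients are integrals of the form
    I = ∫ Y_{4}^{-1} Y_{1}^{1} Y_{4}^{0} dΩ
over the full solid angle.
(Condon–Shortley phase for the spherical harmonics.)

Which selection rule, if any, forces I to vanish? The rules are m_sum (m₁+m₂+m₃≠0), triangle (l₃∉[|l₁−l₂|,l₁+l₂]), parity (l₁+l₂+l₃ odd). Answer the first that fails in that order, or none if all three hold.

parity

azimuthal sum: -1 + 1 + 0 = 0  ✓
3 ≤ 4 ≤ 5 (triangle on l)  ✓
L = 4 + 1 + 4 = 9 (odd)  ✗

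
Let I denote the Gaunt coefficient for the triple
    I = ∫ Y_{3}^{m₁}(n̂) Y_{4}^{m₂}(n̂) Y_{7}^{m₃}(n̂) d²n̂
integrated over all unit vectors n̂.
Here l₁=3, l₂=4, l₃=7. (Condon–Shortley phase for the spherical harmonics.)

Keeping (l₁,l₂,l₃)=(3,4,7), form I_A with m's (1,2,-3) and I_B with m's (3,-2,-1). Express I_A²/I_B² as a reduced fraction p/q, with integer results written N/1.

Shared (l₁,l₂,l₃)=(3,4,7): N and (l;000)² cancel in I_A²/I_B².
A: Δ = 0!·6!·8!/15! = 1/45045; Racah Σ t=0..0: t=0:+1/69120 = 1/69120; ⇒ 3j(3 4 7; 1 2 -3)² = 4/143, sgn +1
B: Δ = 0!·6!·8!/15! = 1/45045; Racah Σ t=0..0: t=0:+1/1036800 = 1/1036800; ⇒ 3j(3 4 7; 3 -2 -1)² = 4/6435, sgn +1
I_A²/I_B² = (4/143)/(4/6435) = 45/1

45/1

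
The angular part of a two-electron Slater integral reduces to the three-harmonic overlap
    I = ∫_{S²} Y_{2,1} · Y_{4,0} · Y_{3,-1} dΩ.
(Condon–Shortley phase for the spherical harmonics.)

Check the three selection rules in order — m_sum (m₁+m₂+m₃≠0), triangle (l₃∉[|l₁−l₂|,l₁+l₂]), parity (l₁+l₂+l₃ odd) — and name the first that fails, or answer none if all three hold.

m₁+m₂+m₃ = 1 + 0 − 1 = 0  ✓
triangle: |2−4|=2 ≤ l₃=3 ≤ 2+4=6  ✓
parity: l₁+l₂+l₃ = 9 is odd  ✗

parity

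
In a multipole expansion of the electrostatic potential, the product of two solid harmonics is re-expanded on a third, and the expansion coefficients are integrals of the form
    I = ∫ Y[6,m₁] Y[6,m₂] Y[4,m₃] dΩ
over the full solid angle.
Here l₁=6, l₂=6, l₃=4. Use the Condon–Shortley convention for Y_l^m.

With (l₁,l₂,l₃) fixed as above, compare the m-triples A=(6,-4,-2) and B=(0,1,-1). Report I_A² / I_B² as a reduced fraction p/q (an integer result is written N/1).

891/56

Same 6,6,4: normalisation and zero-m 3j drop out of the ratio.
A: Δ: 8! 4! 4! / 17! → 1/15315300; sum: t=0:+1/3870720 = 1/3870720; 3j²(6 6 4; 6 -4 -2) = Δ·Π!·Σ² = 135/6188  (sign +1)
B: Δ: 8! 4! 4! / 17! → 1/15315300; sum: t=3:−1/103680 t=4:+1/13824 t=5:−1/17280 t=6:+1/207360 = 1/103680; 3j²(6 6 4; 0 1 -1) = Δ·Π!·Σ² = 10/7293  (sign -1)
I_A²/I_B² = (135/6188)/(10/7293) = 891/56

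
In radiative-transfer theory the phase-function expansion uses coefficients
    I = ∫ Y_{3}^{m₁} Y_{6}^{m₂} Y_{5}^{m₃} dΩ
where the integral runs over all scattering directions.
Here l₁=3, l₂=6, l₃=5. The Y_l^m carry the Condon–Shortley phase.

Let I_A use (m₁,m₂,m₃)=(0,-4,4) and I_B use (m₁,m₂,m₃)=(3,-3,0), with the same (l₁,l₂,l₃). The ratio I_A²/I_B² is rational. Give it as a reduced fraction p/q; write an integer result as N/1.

l's match ⇒ only the (l;m) 3-j factors differ between A and B.
A: triangle coeff Δ(3,6,5) = 1/675675; Σ_t [1,2]: t=1:−1/60480 t=2:+1/161280 = -1/96768; (3j)²=15/1001 [(3 6 5; 0 -4 4)], sign=+1
B: triangle coeff Δ(3,6,5) = 1/675675; Σ_t [0,0]: t=0:+1/34560 = 1/34560; (3j)²=4/143 [(3 6 5; 3 -3 0)], sign=-1
I_A²/I_B² = (15/1001)/(4/143) = 15/28

15/28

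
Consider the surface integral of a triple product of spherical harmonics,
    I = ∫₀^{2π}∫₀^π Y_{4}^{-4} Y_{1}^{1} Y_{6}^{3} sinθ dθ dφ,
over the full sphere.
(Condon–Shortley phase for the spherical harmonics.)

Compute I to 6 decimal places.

triangle: need 3≤l₃≤5, have 6; I=0

0.000000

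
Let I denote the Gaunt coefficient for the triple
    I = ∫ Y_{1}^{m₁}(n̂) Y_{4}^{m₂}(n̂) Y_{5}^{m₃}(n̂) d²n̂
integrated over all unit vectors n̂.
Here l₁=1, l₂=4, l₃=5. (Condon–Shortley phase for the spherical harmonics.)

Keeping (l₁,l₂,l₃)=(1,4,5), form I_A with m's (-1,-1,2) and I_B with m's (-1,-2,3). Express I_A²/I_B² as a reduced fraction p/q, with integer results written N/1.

Shared (l₁,l₂,l₃)=(1,4,5): N and (l;000)² cancel in I_A²/I_B².
A: Δ = 0!·2!·8!/11! = 1/495; Racah Σ t=0..0: t=0:+1/1440 = 1/1440; ⇒ 3j(1 4 5; -1 -1 2)² = 7/165, sgn -1
B: Δ = 0!·2!·8!/11! = 1/495; Racah Σ t=0..0: t=0:+1/2880 = 1/2880; ⇒ 3j(1 4 5; -1 -2 3)² = 28/495, sgn +1
I_A²/I_B² = (7/165)/(28/495) = 3/4

3/4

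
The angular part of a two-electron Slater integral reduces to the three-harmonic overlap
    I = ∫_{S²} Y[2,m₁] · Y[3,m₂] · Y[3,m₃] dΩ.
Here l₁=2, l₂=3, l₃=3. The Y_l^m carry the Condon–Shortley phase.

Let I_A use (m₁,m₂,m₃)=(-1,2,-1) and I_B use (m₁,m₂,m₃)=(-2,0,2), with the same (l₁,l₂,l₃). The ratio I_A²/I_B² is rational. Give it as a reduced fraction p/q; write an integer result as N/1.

l's match ⇒ only the (l;m) 3-j factors differ between A and B.
A: triangle coeff Δ(2,3,3) = 1/3780; Σ_t [1,2]: t=1:−1/48 t=2:+1/12 = 1/16; (3j)²=1/28 [(2 3 3; -1 2 -1)], sign=+1
B: triangle coeff Δ(2,3,3) = 1/3780; Σ_t [2,2]: t=2:+1/24 = 1/24; (3j)²=1/21 [(2 3 3; -2 0 2)], sign=-1
I_A²/I_B² = (1/28)/(1/21) = 3/4

3/4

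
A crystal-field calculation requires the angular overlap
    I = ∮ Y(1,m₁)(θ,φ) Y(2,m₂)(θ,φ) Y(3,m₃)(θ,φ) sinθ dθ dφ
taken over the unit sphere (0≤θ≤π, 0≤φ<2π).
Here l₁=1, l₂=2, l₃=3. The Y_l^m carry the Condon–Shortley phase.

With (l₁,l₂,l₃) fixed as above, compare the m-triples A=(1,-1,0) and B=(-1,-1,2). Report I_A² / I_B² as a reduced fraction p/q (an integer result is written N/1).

Shared (l₁,l₂,l₃)=(1,2,3): N and (l;000)² cancel in I_A²/I_B².
A: Δ = 0!·2!·4!/7! = 1/105; Racah Σ t=0..0: t=0:+1/12 = 1/12; ⇒ 3j(1 2 3; 1 -1 0)² = 1/35, sgn -1
B: Δ = 0!·2!·4!/7! = 1/105; Racah Σ t=0..0: t=0:+1/12 = 1/12; ⇒ 3j(1 2 3; -1 -1 2)² = 2/21, sgn -1
I_A²/I_B² = (1/35)/(2/21) = 3/10

3/10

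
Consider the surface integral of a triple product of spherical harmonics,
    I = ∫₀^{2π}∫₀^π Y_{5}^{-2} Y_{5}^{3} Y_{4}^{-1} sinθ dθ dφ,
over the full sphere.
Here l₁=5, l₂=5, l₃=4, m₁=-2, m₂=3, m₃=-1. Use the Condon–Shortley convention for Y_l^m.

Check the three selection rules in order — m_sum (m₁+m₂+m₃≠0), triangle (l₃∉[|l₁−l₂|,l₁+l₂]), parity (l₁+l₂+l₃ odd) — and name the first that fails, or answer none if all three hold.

m₁+m₂+m₃ = -2 + 3 − 1 = 0  ✓
triangle: |5−5|=0 ≤ l₃=4 ≤ 5+5=10  ✓
parity: l₁+l₂+l₃ = 14 is even  ✓

none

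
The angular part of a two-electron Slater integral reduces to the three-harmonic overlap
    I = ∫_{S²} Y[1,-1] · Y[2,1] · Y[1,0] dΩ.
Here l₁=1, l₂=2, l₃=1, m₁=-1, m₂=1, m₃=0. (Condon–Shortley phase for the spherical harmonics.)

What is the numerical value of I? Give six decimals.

-0.218510

m-sum 0 ✓  L=4 even ✓  1≤1≤3 ✓
Π(2lᵢ+1) = 3×5×3 = 45
triangle coeff Δ(1,2,1) = 1/30
Σ_t [1,1]: t=1:−1/1 = -1/1
(3j)²=2/15 [(1 2 1; 0 0 0)], sign=+1
Σ_t [2,2]: t=2:+1/2 = 1/2
(3j)²=1/10 [(1 2 1; -1 1 0)], sign=-1
⇒ 4πI² = 3/5
I = (-1)√(3/5/(4π)) = -0.21850969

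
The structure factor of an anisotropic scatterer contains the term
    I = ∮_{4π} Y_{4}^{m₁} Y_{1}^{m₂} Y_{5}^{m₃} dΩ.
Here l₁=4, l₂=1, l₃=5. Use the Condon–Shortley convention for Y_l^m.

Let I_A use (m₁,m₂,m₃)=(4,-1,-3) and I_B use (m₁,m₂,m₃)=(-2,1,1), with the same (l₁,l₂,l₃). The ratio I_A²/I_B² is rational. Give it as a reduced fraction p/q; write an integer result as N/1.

l's match ⇒ only the (l;m) 3-j factors differ between A and B.
A: triangle coeff Δ(4,1,5) = 1/495; Σ_t [0,0]: t=0:+1/80640 = 1/80640; (3j)²=1/495 [(4 1 5; 4 -1 -3)], sign=+1
B: triangle coeff Δ(4,1,5) = 1/495; Σ_t [0,0]: t=0:+1/2880 = 1/2880; (3j)²=2/165 [(4 1 5; -2 1 1)], sign=+1
I_A²/I_B² = (1/495)/(2/165) = 1/6

1/6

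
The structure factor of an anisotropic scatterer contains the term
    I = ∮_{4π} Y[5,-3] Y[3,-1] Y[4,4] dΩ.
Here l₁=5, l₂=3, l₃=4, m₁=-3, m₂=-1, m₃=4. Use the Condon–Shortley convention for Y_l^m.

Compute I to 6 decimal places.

Rules hold: Σm=0, L=12 even, 2≤4≤8.
N = 11·7·9 = 693
Δ = 4!·6!·2!/13! = 1/180180
Racah Σ t=1..3: t=1:−1/576 t=2:+1/144 t=3:−1/576 = 1/288
⇒ 3j(5 3 4; 0 0 0)² = 20/1001, sgn +1
Racah Σ t=2..2: t=2:+1/5760 = 1/5760
⇒ 3j(5 3 4; -3 -1 4)² = 56/2145, sgn +1
4πI² = N·(3j₀)²·(3jₘ)² = 672/1859
I = +1·√(0.361485/4π) = 0.16960553

0.169606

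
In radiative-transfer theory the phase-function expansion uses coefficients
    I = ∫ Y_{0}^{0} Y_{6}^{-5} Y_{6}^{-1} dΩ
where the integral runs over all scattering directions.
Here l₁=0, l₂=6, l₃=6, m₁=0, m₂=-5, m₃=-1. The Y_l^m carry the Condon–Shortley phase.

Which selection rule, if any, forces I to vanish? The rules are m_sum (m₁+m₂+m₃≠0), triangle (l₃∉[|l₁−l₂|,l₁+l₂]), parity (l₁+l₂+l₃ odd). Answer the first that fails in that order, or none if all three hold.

Σmᵢ = -6  ✗
l₃∈[|l₁−l₂|,l₁+l₂]=[6,6], have l₃=6
Σlᵢ = 12 ⇒ even

m_sum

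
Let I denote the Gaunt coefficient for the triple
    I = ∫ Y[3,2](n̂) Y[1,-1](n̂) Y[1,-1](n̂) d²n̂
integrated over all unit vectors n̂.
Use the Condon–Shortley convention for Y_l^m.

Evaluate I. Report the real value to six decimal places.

l₃=1 ∉ [2,4] — triangle fails ⇒ I = 0

0.000000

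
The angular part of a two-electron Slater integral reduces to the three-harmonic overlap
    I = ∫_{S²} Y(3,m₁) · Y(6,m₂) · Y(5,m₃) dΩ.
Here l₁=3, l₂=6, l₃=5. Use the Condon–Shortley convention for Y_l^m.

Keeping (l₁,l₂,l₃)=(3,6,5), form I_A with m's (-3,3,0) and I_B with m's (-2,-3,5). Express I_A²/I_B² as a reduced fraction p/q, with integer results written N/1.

14/3

Same 3,6,5: normalisation and zero-m 3j drop out of the ratio.
A: Δ: 4! 2! 8! / 15! → 1/675675; sum: t=4:+1/34560 = 1/34560; 3j²(3 6 5; -3 3 0) = Δ·Π!·Σ² = 4/143  (sign -1)
B: Δ: 4! 2! 8! / 15! → 1/675675; sum: t=3:−1/483840 = -1/483840; 3j²(3 6 5; -2 -3 5) = Δ·Π!·Σ² = 6/1001  (sign -1)
I_A²/I_B² = (4/143)/(6/1001) = 14/3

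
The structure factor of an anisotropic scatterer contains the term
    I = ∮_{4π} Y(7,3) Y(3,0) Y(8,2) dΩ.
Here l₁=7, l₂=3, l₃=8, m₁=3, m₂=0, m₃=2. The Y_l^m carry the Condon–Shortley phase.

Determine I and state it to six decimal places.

Σmᵢ = 5 ≠ 0, so the φ-integral vanishes; I = 0

0.000000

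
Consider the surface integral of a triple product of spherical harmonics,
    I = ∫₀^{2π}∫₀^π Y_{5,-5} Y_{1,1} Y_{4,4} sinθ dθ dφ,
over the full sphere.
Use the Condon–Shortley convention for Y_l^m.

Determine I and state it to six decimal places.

m-sum 0 ✓  L=10 even ✓  4≤4≤6 ✓
Π(2lᵢ+1) = 11×3×9 = 297
triangle coeff Δ(5,1,4) = 1/495
Σ_t [1,1]: t=1:−1/576 = -1/576
(3j)²=5/99 [(5 1 4; 0 0 0)], sign=-1
Σ_t [2,2]: t=2:+1/80640 = 1/80640
(3j)²=1/11 [(5 1 4; -5 1 4)], sign=+1
⇒ 4πI² = 15/11
I = (-1)√(15/11/(4π)) = -0.32941575

-0.329416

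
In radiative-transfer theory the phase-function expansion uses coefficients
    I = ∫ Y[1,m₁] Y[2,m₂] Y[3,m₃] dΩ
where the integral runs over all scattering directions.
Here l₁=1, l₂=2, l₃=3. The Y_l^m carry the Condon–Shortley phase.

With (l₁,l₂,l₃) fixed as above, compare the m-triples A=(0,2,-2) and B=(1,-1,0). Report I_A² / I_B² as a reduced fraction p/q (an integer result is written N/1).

5/3

Same 1,2,3: normalisation and zero-m 3j drop out of the ratio.
A: Δ: 0! 2! 4! / 7! → 1/105; sum: t=0:+1/24 = 1/24; 3j²(1 2 3; 0 2 -2) = Δ·Π!·Σ² = 1/21  (sign -1)
B: Δ: 0! 2! 4! / 7! → 1/105; sum: t=0:+1/12 = 1/12; 3j²(1 2 3; 1 -1 0) = Δ·Π!·Σ² = 1/35  (sign -1)
I_A²/I_B² = (1/21)/(1/35) = 5/3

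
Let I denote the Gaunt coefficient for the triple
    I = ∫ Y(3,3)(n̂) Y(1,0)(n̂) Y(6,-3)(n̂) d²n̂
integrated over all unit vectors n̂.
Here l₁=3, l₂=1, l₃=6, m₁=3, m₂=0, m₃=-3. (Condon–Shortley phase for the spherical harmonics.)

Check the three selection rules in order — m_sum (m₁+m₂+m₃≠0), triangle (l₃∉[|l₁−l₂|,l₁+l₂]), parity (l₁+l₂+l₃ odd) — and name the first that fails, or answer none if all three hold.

m₁+m₂+m₃ = 3 + 0 − 3 = 0  ✓
triangle: |3−1|=2 ≤ l₃=6 ≤ 3+1=4  ✗
parity: l₁+l₂+l₃ = 10 is even

triangle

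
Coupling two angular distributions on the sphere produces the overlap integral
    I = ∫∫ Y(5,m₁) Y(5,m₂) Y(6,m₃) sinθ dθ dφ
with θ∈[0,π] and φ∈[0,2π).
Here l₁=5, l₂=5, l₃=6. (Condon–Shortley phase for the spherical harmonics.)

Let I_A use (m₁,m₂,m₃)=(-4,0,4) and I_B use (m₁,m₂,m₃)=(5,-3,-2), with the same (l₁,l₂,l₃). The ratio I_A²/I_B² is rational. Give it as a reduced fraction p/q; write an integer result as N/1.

Same 5,5,6: normalisation and zero-m 3j drop out of the ratio.
A: Δ: 4! 6! 6! / 17! → 1/28588560; sum: t=3:−1/207360 t=4:+1/345600 = -1/518400; 3j²(5 5 6; -4 0 4) = Δ·Π!·Σ² = 12/2431  (sign -1)
B: Δ: 4! 6! 6! / 17! → 1/28588560; sum: t=0:+1/829440 = 1/829440; 3j²(5 5 6; 5 -3 -2) = Δ·Π!·Σ² = 35/2431  (sign +1)
I_A²/I_B² = (12/2431)/(35/2431) = 12/35

12/35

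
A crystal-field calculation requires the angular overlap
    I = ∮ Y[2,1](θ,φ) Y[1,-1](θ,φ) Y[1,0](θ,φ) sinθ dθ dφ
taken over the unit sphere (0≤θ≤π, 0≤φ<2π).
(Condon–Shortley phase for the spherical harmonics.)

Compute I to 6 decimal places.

Rules hold: Σm=0, L=4 even, 1≤1≤3.
N = 5·3·3 = 45
Δ = 2!·2!·0!/5! = 1/30
Racah Σ t=1..1: t=1:−1/1 = -1/1
⇒ 3j(2 1 1; 0 0 0)² = 2/15, sgn +1
Racah Σ t=0..0: t=0:+1/2 = 1/2
⇒ 3j(2 1 1; 1 -1 0)² = 1/10, sgn -1
4πI² = N·(3j₀)²·(3jₘ)² = 3/5
I = -1·√(0.6/4π) = -0.21850969

-0.218510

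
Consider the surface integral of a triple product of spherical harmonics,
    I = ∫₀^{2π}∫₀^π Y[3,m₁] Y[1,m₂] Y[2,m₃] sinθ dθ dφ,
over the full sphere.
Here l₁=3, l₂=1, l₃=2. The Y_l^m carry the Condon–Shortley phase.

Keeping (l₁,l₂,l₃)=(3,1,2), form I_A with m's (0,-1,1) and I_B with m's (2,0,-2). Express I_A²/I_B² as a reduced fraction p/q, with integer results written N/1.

l's match ⇒ only the (l;m) 3-j factors differ between A and B.
A: triangle coeff Δ(3,1,2) = 1/105; Σ_t [0,0]: t=0:+1/12 = 1/12; (3j)²=1/35 [(3 1 2; 0 -1 1)], sign=-1
B: triangle coeff Δ(3,1,2) = 1/105; Σ_t [1,1]: t=1:−1/24 = -1/24; (3j)²=1/21 [(3 1 2; 2 0 -2)], sign=-1
I_A²/I_B² = (1/35)/(1/21) = 3/5

3/5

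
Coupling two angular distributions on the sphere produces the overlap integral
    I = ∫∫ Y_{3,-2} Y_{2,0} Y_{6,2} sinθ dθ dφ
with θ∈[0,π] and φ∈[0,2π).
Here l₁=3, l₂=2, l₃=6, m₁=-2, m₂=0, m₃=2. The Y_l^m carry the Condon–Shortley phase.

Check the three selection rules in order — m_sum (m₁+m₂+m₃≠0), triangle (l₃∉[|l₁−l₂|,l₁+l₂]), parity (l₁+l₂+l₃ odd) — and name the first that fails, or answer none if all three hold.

m₁+m₂+m₃ = -2 + 0 + 2 = 0  ✓
triangle: |3−2|=1 ≤ l₃=6 ≤ 3+2=5  ✗
parity: l₁+l₂+l₃ = 11 is odd

triangle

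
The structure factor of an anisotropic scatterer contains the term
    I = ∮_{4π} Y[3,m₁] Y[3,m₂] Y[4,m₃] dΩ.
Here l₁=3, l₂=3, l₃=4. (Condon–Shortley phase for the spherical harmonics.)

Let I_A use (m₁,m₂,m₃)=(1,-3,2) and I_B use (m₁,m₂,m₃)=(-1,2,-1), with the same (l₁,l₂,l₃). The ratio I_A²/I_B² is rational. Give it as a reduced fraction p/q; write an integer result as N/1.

l's match ⇒ only the (l;m) 3-j factors differ between A and B.
A: triangle coeff Δ(3,3,4) = 1/34650; Σ_t [0,0]: t=0:+1/192 = 1/192; (3j)²=3/77 [(3 3 4; 1 -3 2)], sign=+1
B: triangle coeff Δ(3,3,4) = 1/34650; Σ_t [1,2]: t=1:−1/144 t=2:+1/48 = 1/72; (3j)²=16/693 [(3 3 4; -1 2 -1)], sign=-1
I_A²/I_B² = (3/77)/(16/693) = 27/16

27/16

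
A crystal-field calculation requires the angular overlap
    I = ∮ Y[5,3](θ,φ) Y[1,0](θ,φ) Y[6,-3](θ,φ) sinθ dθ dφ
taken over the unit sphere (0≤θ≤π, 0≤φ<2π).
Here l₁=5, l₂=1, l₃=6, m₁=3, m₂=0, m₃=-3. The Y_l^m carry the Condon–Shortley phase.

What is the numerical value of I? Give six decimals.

Rules hold: Σm=0, L=12 even, 4≤6≤6.
N = 11·3·13 = 429
Δ = 0!·10!·2!/13! = 1/858
Racah Σ t=0..0: t=0:+1/14400 = 1/14400
⇒ 3j(5 1 6; 0 0 0)² = 6/143, sgn +1
Racah Σ t=0..0: t=0:+1/80640 = 1/80640
⇒ 3j(5 1 6; 3 0 -3)² = 9/286, sgn -1
4πI² = N·(3j₀)²·(3jₘ)² = 81/143
I = -1·√(0.566434/4π) = -0.21230956

-0.212310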